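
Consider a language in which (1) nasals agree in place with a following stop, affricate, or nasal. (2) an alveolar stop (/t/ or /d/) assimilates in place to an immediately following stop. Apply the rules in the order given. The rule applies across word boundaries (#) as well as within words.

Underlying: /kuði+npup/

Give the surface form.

[kuði+mpup]

Rule 1: /n/ before /p/ (labial) → [m]
After rule 1: kuði+mpup
Rule 2: no segment meets the rule's conditions; no change.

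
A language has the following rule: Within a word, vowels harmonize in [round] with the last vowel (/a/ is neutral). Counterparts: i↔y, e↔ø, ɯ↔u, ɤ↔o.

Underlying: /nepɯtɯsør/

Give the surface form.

[nøputusør]

/e/ harmonizes with /ø/ ([+round]) → [ø]
/ɯ/ harmonizes with /ø/ ([+round]) → [u]
/ɯ/ harmonizes with /ø/ ([+round]) → [u]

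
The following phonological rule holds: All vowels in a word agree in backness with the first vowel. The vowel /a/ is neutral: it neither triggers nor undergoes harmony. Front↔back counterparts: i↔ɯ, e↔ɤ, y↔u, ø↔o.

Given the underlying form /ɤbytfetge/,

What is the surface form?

[ɤbutfɤtgɤ]

/y/ harmonizes with /ɤ/ ([+back]) → [u]
/e/ harmonizes with /ɤ/ ([+back]) → [ɤ]
/e/ harmonizes with /ɤ/ ([+back]) → [ɤ]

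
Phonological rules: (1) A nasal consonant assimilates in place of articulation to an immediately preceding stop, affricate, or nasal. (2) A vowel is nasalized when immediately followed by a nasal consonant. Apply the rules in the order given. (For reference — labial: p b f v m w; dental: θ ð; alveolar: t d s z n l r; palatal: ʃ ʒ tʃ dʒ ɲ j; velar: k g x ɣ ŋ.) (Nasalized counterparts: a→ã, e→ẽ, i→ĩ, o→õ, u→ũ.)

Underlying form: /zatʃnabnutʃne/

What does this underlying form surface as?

[zatʃɲabmutʃɲe]

Rule 1: /n/ after /tʃ/ (palatal) → [ɲ]
Rule 1: /n/ after /b/ (labial) → [m]
Rule 1: /n/ after /tʃ/ (palatal) → [ɲ]
After rule 1: zatʃɲabmutʃɲe
Rule 2: no segment meets the rule's conditions; no change.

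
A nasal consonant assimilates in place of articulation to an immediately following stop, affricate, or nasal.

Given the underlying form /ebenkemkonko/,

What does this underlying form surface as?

[ebeŋkeŋkoŋko]

/n/ before /k/ (velar) → [ŋ]
/m/ before /k/ (velar) → [ŋ]
/n/ before /k/ (velar) → [ŋ]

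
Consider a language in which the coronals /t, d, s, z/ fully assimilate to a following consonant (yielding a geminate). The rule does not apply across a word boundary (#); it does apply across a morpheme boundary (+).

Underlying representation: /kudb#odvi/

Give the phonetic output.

/d/ before /b/ → [b] (total assimilation)
/d/ before /v/ → [v] (total assimilation)

[kubb#ovvi]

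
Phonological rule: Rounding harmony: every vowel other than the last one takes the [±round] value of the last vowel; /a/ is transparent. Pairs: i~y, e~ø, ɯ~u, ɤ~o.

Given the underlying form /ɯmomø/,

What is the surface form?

/ɯ/ harmonizes with /ø/ ([+round]) → [u]

[umomø]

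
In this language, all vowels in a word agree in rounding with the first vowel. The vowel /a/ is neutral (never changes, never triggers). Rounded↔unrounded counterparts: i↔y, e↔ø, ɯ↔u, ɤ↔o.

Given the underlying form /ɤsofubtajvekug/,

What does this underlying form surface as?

/o/ harmonizes with /ɤ/ ([-round]) → [ɤ]
/u/ harmonizes with /ɤ/ ([-round]) → [ɯ]
/u/ harmonizes with /ɤ/ ([-round]) → [ɯ]

[ɤsɤfɯbtajvekɯg]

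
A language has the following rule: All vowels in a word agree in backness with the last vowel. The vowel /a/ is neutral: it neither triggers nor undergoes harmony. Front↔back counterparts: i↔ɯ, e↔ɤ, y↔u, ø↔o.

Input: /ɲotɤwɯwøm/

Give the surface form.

[ɲøtewiwøm]

/o/ harmonizes with /ø/ ([-back]) → [ø]
/ɤ/ harmonizes with /ø/ ([-back]) → [e]
/ɯ/ harmonizes with /ø/ ([-back]) → [i]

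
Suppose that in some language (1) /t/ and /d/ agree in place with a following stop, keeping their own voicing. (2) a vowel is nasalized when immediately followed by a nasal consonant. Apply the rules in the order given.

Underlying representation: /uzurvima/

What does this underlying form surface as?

Rule 1: no segment meets the rule's conditions; no change.
After rule 1: uzurvima
Rule 2: /i/ before nasal /m/ → [ĩ]

[uzurvĩma]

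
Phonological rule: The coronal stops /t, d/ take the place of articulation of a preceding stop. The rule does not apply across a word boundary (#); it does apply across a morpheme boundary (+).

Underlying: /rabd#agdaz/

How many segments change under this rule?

2

/d/ after /b/ (labial) → [b]
/d/ after /g/ (velar) → [g]
2 segments change.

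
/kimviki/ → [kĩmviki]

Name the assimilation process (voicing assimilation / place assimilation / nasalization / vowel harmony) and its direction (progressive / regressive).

/i/→[ĩ].
Each target copies a feature from the following segment, so the direction is regressive.

nasalization, regressive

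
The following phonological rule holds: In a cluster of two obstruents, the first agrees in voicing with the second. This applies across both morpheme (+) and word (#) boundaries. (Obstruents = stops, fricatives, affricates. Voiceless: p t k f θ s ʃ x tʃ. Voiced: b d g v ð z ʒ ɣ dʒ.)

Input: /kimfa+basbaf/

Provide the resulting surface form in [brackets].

[kimfa+bazbaf]

/s/ before /b/ (voiced) → [z]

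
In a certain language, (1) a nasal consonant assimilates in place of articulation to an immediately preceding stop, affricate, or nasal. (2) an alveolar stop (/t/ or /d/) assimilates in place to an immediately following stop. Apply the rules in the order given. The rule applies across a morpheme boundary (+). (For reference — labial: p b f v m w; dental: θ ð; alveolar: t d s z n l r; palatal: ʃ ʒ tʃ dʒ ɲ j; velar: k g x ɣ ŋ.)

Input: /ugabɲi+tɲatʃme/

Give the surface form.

[ugabmi+tnatʃɲe]

Rule 1: /ɲ/ after /b/ (labial) → [m]
Rule 1: /ɲ/ after /t/ (alveolar) → [n]
Rule 1: /m/ after /tʃ/ (palatal) → [ɲ]
After rule 1: ugabmi+tnatʃɲe
Rule 2: no segment meets the rule's conditions; no change.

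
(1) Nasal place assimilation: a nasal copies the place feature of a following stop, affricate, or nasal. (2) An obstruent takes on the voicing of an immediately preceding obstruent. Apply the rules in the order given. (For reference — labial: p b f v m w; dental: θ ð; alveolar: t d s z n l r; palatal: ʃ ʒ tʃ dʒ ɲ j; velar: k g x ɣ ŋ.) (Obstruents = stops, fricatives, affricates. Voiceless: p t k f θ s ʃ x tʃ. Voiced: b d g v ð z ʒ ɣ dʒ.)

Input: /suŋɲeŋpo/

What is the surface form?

Rule 1: /ŋ/ before /ɲ/ (palatal) → [ɲ]
Rule 1: /ŋ/ before /p/ (labial) → [m]
After rule 1: suɲɲempo
Rule 2: no segment meets the rule's conditions; no change.

[suɲɲempo]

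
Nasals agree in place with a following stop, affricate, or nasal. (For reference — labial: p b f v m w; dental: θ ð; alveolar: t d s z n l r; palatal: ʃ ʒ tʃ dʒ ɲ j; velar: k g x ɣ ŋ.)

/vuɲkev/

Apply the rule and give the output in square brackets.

[vuŋkev]

/ɲ/ before /k/ (velar) → [ŋ]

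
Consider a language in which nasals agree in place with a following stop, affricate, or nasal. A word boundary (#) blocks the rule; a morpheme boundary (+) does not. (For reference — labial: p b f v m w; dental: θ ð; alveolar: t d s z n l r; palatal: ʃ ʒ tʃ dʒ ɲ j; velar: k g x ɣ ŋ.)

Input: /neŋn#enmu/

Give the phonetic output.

/ŋ/ before /n/ (alveolar) → [n]
/n/ before /m/ (labial) → [m]

[nenn#emmu]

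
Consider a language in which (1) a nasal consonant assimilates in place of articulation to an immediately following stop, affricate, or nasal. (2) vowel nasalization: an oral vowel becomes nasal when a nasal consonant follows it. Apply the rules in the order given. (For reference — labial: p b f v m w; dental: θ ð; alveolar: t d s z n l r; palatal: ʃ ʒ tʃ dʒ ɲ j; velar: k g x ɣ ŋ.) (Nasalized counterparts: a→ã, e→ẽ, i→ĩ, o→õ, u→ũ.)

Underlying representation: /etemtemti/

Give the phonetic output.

Rule 1: /m/ before /t/ (alveolar) → [n]
Rule 1: /m/ before /t/ (alveolar) → [n]
After rule 1: etententi
Rule 2: /e/ before nasal /n/ → [ẽ]
Rule 2: /e/ before nasal /n/ → [ẽ]

[etẽntẽnti]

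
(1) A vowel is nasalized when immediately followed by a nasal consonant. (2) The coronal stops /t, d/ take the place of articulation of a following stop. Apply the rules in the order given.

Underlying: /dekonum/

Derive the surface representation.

Rule 1: /o/ before nasal /n/ → [õ]
Rule 1: /u/ before nasal /m/ → [ũ]
After rule 1: dekõnũm
Rule 2: no segment meets the rule's conditions; no change.

[dekõnũm]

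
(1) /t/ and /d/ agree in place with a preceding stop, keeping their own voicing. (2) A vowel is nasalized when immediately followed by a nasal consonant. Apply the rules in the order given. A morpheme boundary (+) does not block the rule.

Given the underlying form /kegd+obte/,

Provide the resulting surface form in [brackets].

Rule 1: /d/ after /g/ (velar) → [g]
Rule 1: /t/ after /b/ (labial) → [p]
After rule 1: kegg+obpe
Rule 2: no segment meets the rule's conditions; no change.

[kegg+obpe]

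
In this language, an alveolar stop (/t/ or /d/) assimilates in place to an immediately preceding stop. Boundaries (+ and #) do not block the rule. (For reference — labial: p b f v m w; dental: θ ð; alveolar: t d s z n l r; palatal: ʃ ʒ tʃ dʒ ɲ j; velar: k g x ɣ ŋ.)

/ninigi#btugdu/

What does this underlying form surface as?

/t/ after /b/ (labial) → [p]
/d/ after /g/ (velar) → [g]

[ninigi#bpuggu]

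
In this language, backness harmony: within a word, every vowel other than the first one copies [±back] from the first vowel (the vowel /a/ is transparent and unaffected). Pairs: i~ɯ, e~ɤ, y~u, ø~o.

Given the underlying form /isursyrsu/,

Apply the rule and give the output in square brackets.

[isyrsyrsy]

/u/ harmonizes with /i/ ([-back]) → [y]
/u/ harmonizes with /i/ ([-back]) → [y]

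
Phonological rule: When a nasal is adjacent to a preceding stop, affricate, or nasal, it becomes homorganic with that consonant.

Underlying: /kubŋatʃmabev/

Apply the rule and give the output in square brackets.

/ŋ/ after /b/ (labial) → [m]
/m/ after /tʃ/ (palatal) → [ɲ]

[kubmatʃɲabev]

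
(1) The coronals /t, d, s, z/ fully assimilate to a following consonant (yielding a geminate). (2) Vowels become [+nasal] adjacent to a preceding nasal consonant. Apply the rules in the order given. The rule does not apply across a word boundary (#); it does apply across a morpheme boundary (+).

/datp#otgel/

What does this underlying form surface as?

Rule 1: /t/ before /p/ → [p] (total assimilation)
Rule 1: /t/ before /g/ → [g] (total assimilation)
After rule 1: dapp#oggel
Rule 2: no segment meets the rule's conditions; no change.

[dapp#oggel]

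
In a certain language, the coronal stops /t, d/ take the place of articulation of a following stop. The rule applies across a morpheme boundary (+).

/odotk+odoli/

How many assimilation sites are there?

/t/ before /k/ (velar) → [k]
1 segment changes.

1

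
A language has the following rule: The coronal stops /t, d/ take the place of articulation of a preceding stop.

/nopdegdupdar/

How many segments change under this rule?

/d/ after /p/ (labial) → [b]
/d/ after /g/ (velar) → [g]
/d/ after /p/ (labial) → [b]
3 segments change.

3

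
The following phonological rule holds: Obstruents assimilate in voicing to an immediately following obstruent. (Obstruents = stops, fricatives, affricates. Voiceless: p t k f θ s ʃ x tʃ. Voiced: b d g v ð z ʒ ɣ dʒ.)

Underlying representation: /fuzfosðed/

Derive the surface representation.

/z/ before /f/ (voiceless) → [s]
/s/ before /ð/ (voiced) → [z]

[fusfozðed]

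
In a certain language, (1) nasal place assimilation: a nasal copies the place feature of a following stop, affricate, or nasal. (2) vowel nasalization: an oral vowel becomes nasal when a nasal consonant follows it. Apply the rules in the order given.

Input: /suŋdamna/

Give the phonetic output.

[sũndãnna]

Rule 1: /ŋ/ before /d/ (alveolar) → [n]
Rule 1: /m/ before /n/ (alveolar) → [n]
After rule 1: sundanna
Rule 2: /u/ before nasal /n/ → [ũ]
Rule 2: /a/ before nasal /n/ → [ã]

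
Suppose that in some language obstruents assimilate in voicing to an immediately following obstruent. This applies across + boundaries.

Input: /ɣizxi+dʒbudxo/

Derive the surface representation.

[ɣisxi+dʒbutxo]

/z/ before /x/ (voiceless) → [s]
/d/ before /x/ (voiceless) → [t]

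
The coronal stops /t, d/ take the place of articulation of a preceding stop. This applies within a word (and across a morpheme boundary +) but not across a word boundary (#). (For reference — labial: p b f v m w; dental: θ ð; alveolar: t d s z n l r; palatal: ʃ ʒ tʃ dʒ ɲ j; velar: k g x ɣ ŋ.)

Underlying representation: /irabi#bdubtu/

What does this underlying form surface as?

/d/ after /b/ (labial) → [b]
/t/ after /b/ (labial) → [p]

[irabi#bbubpu]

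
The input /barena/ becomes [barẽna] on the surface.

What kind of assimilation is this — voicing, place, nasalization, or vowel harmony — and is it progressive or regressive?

nasalization, regressive

/e/→[ẽ].
Each target copies a feature from the following segment, so the direction is regressive.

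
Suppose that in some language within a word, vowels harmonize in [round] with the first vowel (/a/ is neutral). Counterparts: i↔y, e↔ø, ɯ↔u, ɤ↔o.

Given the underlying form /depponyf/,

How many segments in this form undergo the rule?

2

/o/ harmonizes with /e/ ([-round]) → [ɤ]
/y/ harmonizes with /e/ ([-round]) → [i]
2 segments change.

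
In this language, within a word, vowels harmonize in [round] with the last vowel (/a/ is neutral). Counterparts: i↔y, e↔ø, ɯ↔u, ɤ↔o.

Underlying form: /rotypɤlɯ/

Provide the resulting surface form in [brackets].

[rɤtipɤlɯ]

/o/ harmonizes with /ɯ/ ([-round]) → [ɤ]
/y/ harmonizes with /ɯ/ ([-round]) → [i]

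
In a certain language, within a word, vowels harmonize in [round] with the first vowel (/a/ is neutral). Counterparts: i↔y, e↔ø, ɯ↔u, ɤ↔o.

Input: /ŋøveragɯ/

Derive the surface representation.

/e/ harmonizes with /ø/ ([+round]) → [ø]
/ɯ/ harmonizes with /ø/ ([+round]) → [u]

[ŋøvøragu]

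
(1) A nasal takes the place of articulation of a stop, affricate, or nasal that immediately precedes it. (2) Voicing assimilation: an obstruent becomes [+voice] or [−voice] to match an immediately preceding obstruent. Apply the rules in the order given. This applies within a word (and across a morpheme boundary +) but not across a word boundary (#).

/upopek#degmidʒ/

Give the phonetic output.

Rule 1: /m/ after /g/ (velar) → [ŋ]
After rule 1: upopek#degŋidʒ
Rule 2: no segment meets the rule's conditions; no change.

[upopek#degŋidʒ]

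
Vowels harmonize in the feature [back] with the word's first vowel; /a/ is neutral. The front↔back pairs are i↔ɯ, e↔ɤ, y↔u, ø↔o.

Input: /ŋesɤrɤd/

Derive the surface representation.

[ŋesered]

/ɤ/ harmonizes with /e/ ([-back]) → [e]
/ɤ/ harmonizes with /e/ ([-back]) → [e]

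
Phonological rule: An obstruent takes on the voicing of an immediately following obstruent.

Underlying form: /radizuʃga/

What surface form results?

[radizuʒga]

/ʃ/ before /g/ (voiced) → [ʒ]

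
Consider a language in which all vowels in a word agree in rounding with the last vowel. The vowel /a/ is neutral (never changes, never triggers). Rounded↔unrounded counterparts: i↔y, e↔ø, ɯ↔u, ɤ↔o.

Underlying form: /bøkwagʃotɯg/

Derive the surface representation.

[bekwagʃɤtɯg]

/ø/ harmonizes with /ɯ/ ([-round]) → [e]
/o/ harmonizes with /ɯ/ ([-round]) → [ɤ]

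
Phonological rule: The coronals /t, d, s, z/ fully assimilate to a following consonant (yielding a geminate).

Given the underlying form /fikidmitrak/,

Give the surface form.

[fikimmirrak]

/d/ before /m/ → [m] (total assimilation)
/t/ before /r/ → [r] (total assimilation)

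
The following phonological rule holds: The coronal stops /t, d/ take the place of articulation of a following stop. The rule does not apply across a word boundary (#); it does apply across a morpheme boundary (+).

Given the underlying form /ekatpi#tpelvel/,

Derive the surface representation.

[ekappi#ppelvel]

/t/ before /p/ (labial) → [p]
/t/ before /p/ (labial) → [p]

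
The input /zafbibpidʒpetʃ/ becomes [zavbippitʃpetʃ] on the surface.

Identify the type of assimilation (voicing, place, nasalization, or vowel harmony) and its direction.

/f/→[v] /b/→[p] /dʒ/→[tʃ].
Each target copies a feature from the following segment, so the direction is regressive.

voicing assimilation, regressive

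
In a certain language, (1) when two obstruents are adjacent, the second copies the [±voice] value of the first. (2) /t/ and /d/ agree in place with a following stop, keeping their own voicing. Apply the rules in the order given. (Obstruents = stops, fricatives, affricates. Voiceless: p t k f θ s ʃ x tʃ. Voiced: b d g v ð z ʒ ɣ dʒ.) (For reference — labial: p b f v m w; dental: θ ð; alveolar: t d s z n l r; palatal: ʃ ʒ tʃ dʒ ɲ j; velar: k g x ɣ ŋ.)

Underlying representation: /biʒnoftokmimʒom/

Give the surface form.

[biʒnoftokmimʒom]

Rule 1: no segment meets the rule's conditions; no change.
After rule 1: biʒnoftokmimʒom
Rule 2: no segment meets the rule's conditions; no change.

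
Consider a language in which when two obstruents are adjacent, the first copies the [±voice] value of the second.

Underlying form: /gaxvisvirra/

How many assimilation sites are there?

/x/ before /v/ (voiced) → [ɣ]
/s/ before /v/ (voiced) → [z]
2 segments change.

2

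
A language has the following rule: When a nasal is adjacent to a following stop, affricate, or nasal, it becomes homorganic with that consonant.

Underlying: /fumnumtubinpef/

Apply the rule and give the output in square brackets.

/m/ before /n/ (alveolar) → [n]
/m/ before /t/ (alveolar) → [n]
/n/ before /p/ (labial) → [m]

[funnuntubimpef]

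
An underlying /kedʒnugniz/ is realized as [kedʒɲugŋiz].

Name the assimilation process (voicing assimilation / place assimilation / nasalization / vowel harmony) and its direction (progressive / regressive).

/n/→[ɲ] /n/→[ŋ].
Each target copies a feature from the preceding segment, so the direction is progressive.

place assimilation, progressive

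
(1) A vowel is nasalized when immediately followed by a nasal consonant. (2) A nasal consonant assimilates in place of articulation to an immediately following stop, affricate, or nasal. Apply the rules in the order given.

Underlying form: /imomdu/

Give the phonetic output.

[ĩmõndu]

Rule 1: /i/ before nasal /m/ → [ĩ]
Rule 1: /o/ before nasal /m/ → [õ]
After rule 1: ĩmõmdu
Rule 2: /m/ before /d/ (alveolar) → [n]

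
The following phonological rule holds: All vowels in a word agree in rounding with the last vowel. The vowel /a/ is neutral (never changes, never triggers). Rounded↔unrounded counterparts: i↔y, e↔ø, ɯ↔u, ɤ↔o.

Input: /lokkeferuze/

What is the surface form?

/o/ harmonizes with /e/ ([-round]) → [ɤ]
/u/ harmonizes with /e/ ([-round]) → [ɯ]

[lɤkkeferɯze]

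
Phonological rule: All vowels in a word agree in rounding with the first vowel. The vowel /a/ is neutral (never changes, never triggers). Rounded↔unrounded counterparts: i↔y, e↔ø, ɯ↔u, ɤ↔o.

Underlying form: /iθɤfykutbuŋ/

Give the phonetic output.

[iθɤfikɯtbɯŋ]

/y/ harmonizes with /i/ ([-round]) → [i]
/u/ harmonizes with /i/ ([-round]) → [ɯ]
/u/ harmonizes with /i/ ([-round]) → [ɯ]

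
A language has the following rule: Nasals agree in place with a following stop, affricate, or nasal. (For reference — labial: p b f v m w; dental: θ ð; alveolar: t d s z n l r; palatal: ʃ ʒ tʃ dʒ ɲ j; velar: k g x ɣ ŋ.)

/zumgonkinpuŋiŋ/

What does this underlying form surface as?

[zuŋgoŋkimpuŋiŋ]

/m/ before /g/ (velar) → [ŋ]
/n/ before /k/ (velar) → [ŋ]
/n/ before /p/ (labial) → [m]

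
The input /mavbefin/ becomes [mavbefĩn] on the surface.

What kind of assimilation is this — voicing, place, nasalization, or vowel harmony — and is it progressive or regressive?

/i/→[ĩ].
Each target copies a feature from the following segment, so the direction is regressive.

nasalization, regressive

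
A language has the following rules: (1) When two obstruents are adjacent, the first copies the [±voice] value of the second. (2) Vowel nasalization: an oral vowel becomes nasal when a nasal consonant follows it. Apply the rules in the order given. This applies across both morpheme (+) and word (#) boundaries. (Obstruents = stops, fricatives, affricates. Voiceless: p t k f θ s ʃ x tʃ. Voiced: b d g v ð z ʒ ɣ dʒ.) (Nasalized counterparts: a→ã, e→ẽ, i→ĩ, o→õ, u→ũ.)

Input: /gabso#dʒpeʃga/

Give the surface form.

Rule 1: /b/ before /s/ (voiceless) → [p]
Rule 1: /dʒ/ before /p/ (voiceless) → [tʃ]
Rule 1: /ʃ/ before /g/ (voiced) → [ʒ]
After rule 1: gapso#tʃpeʒga
Rule 2: no segment meets the rule's conditions; no change.

[gapso#tʃpeʒga]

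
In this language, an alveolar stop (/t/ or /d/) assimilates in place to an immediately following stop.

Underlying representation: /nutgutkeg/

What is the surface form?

[nukgukkeg]

/t/ before /g/ (velar) → [k]
/t/ before /k/ (velar) → [k]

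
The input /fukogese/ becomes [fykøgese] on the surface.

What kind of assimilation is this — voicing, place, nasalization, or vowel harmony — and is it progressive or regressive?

vowel harmony, regressive

/u/→[y] /o/→[ø].
Vowels agree with the last vowel, so the harmony is regressive.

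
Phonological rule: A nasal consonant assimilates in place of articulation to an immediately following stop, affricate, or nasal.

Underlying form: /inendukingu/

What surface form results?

[inendukiŋgu]

/n/ before /g/ (velar) → [ŋ]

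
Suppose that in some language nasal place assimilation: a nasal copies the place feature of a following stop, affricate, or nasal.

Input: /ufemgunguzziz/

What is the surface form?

/m/ before /g/ (velar) → [ŋ]
/n/ before /g/ (velar) → [ŋ]

[ufeŋguŋguzziz]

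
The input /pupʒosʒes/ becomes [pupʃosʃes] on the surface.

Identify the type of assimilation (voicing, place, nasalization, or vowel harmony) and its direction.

voicing assimilation, progressive

/ʒ/→[ʃ] /ʒ/→[ʃ].
Each target copies a feature from the preceding segment, so the direction is progressive.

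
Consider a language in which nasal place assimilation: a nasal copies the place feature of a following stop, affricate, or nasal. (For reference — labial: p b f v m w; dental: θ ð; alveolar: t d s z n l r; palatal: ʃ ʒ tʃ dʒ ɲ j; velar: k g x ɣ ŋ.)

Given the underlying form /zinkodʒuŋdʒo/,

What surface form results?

[ziŋkodʒuɲdʒo]

/n/ before /k/ (velar) → [ŋ]
/ŋ/ before /dʒ/ (palatal) → [ɲ]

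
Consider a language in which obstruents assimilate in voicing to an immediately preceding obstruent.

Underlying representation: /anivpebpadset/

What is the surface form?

[anivbebbadzet]

/p/ after /v/ (voiced) → [b]
/p/ after /b/ (voiced) → [b]
/s/ after /d/ (voiced) → [z]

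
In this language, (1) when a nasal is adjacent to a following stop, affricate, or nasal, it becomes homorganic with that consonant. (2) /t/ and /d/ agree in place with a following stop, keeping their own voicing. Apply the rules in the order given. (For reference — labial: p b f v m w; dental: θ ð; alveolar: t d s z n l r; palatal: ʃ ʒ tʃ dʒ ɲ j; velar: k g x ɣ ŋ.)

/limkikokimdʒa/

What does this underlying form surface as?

[liŋkikokiɲdʒa]

Rule 1: /m/ before /k/ (velar) → [ŋ]
Rule 1: /m/ before /dʒ/ (palatal) → [ɲ]
After rule 1: liŋkikokiɲdʒa
Rule 2: no segment meets the rule's conditions; no change.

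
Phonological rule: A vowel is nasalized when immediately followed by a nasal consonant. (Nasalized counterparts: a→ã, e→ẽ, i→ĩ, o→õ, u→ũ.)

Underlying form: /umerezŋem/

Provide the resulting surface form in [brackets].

/u/ before nasal /m/ → [ũ]
/e/ before nasal /m/ → [ẽ]

[ũmerezŋẽm]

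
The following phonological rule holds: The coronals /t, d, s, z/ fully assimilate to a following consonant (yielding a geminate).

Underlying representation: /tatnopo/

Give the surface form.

/t/ before /n/ → [n] (total assimilation)

[tannopo]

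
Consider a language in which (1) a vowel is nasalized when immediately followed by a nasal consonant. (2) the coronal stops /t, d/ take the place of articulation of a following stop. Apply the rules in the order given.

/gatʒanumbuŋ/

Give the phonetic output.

[gatʒãnũmbũŋ]

Rule 1: /a/ before nasal /n/ → [ã]
Rule 1: /u/ before nasal /m/ → [ũ]
Rule 1: /u/ before nasal /ŋ/ → [ũ]
After rule 1: gatʒãnũmbũŋ
Rule 2: no segment meets the rule's conditions; no change.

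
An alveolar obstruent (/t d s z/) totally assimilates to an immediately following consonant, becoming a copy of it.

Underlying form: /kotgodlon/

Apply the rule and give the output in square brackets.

/t/ before /g/ → [g] (total assimilation)
/d/ before /l/ → [l] (total assimilation)

[koggollon]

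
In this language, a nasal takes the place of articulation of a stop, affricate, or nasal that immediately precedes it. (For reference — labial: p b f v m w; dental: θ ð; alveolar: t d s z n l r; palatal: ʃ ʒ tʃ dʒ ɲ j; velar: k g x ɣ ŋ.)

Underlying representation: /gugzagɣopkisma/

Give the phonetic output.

no segment meets the rule's conditions; no change.

[gugzagɣopkisma]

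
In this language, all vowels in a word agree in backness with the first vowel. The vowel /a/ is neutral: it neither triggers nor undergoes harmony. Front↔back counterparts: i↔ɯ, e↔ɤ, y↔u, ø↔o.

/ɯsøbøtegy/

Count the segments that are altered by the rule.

4

/ø/ harmonizes with /ɯ/ ([+back]) → [o]
/ø/ harmonizes with /ɯ/ ([+back]) → [o]
/e/ harmonizes with /ɯ/ ([+back]) → [ɤ]
/y/ harmonizes with /ɯ/ ([+back]) → [u]
4 segments change.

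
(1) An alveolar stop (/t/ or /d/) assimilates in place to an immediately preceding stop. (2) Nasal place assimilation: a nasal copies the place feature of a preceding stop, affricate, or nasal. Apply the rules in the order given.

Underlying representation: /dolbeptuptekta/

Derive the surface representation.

[dolbeppuppekka]

Rule 1: /t/ after /p/ (labial) → [p]
Rule 1: /t/ after /p/ (labial) → [p]
Rule 1: /t/ after /k/ (velar) → [k]
After rule 1: dolbeppuppekka
Rule 2: no segment meets the rule's conditions; no change.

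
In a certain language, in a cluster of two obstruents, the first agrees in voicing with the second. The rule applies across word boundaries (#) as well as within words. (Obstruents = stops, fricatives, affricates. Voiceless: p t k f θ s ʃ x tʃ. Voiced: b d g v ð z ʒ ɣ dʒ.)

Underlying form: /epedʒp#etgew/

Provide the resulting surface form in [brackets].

/dʒ/ before /p/ (voiceless) → [tʃ]
/t/ before /g/ (voiced) → [d]

[epetʃp#edgew]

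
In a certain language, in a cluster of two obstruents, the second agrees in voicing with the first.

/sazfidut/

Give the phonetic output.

/f/ after /z/ (voiced) → [v]

[sazvidut]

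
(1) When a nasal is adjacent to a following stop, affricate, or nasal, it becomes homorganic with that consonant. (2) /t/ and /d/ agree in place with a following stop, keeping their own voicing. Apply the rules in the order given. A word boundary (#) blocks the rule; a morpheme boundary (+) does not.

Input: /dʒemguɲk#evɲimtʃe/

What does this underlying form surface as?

[dʒeŋguŋk#evɲiɲtʃe]

Rule 1: /m/ before /g/ (velar) → [ŋ]
Rule 1: /ɲ/ before /k/ (velar) → [ŋ]
Rule 1: /m/ before /tʃ/ (palatal) → [ɲ]
After rule 1: dʒeŋguŋk#evɲiɲtʃe
Rule 2: no segment meets the rule's conditions; no change.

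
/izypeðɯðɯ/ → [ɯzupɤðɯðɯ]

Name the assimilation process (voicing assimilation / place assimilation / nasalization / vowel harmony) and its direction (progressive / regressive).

vowel harmony, regressive

/i/→[ɯ] /y/→[u] /e/→[ɤ].
Vowels agree with the last vowel, so the harmony is regressive.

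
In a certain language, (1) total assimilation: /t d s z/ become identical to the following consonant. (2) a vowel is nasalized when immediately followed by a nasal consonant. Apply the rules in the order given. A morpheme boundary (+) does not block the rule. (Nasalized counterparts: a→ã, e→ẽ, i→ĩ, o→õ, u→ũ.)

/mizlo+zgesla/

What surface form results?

[millo+ggella]

Rule 1: /z/ before /l/ → [l] (total assimilation)
Rule 1: /z/ before /g/ → [g] (total assimilation)
Rule 1: /s/ before /l/ → [l] (total assimilation)
After rule 1: millo+ggella
Rule 2: no segment meets the rule's conditions; no change.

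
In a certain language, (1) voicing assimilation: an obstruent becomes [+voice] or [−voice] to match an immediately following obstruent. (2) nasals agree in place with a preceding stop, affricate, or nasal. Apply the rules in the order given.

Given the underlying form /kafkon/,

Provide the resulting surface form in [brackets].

Rule 1: no segment meets the rule's conditions; no change.
After rule 1: kafkon
Rule 2: no segment meets the rule's conditions; no change.

[kafkon]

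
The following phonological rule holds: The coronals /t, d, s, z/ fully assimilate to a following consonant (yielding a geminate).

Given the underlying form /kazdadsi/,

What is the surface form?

/z/ before /d/ → [d] (total assimilation)
/d/ before /s/ → [s] (total assimilation)

[kaddassi]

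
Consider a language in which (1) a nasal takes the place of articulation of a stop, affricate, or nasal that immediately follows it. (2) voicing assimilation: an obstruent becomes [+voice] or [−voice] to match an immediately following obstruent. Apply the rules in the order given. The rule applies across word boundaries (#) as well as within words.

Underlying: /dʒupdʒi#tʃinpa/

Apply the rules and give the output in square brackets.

[dʒubdʒi#tʃimpa]

Rule 1: /n/ before /p/ (labial) → [m]
After rule 1: dʒupdʒi#tʃimpa
Rule 2: /p/ before /dʒ/ (voiced) → [b]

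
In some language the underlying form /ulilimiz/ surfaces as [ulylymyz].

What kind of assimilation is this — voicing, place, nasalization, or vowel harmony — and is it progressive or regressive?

/i/→[y] /i/→[y] /i/→[y].
Vowels agree with the first vowel, so the harmony is progressive.

vowel harmony, progressive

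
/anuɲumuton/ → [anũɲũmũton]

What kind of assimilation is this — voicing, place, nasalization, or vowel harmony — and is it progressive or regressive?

nasalization, progressive

/u/→[ũ] /u/→[ũ] /u/→[ũ].
Each target copies a feature from the preceding segment, so the direction is progressive.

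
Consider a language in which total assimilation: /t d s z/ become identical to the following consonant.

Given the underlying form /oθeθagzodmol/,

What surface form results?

/d/ before /m/ → [m] (total assimilation)

[oθeθagzommol]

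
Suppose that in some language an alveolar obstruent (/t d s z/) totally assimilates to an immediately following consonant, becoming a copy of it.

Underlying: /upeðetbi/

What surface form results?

/t/ before /b/ → [b] (total assimilation)

[upeðebbi]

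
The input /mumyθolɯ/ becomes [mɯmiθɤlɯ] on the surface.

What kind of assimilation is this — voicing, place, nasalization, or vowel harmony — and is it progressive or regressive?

vowel harmony, regressive

/u/→[ɯ] /y/→[i] /o/→[ɤ].
Vowels agree with the last vowel, so the harmony is regressive.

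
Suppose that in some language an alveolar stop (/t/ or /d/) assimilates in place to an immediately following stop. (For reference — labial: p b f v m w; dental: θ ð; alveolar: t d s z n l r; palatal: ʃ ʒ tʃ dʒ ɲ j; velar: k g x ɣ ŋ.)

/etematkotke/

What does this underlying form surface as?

[etemakkokke]

/t/ before /k/ (velar) → [k]
/t/ before /k/ (velar) → [k]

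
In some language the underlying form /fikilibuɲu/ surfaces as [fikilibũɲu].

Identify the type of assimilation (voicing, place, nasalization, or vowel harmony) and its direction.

/u/→[ũ].
Each target copies a feature from the following segment, so the direction is regressive.

nasalization, regressive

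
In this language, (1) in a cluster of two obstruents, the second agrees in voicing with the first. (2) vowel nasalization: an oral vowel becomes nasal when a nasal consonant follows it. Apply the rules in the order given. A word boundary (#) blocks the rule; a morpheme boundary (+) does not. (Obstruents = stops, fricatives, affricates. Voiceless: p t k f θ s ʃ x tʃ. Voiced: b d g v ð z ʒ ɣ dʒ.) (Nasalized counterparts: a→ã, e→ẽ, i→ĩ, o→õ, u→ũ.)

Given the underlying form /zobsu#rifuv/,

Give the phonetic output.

Rule 1: /s/ after /b/ (voiced) → [z]
After rule 1: zobzu#rifuv
Rule 2: no segment meets the rule's conditions; no change.

[zobzu#rifuv]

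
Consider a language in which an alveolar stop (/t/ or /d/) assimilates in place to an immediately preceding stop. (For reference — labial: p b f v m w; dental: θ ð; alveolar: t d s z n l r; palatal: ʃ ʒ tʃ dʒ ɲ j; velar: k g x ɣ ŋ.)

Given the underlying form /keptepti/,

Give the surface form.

[keppeppi]

/t/ after /p/ (labial) → [p]
/t/ after /p/ (labial) → [p]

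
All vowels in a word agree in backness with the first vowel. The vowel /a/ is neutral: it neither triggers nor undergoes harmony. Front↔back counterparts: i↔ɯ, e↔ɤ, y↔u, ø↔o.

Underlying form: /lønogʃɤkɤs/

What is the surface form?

[lønøgʃekes]

/o/ harmonizes with /ø/ ([-back]) → [ø]
/ɤ/ harmonizes with /ø/ ([-back]) → [e]
/ɤ/ harmonizes with /ø/ ([-back]) → [e]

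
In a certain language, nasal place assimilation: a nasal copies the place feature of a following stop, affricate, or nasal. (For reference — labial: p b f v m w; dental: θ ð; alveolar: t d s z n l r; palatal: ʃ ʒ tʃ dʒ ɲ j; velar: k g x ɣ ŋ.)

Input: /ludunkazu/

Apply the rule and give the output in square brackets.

[luduŋkazu]

/n/ before /k/ (velar) → [ŋ]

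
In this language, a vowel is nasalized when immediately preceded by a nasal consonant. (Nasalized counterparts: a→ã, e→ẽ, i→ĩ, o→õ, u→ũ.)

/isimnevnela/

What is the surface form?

[isimnẽvnẽla]

/e/ after nasal /n/ → [ẽ]
/e/ after nasal /n/ → [ẽ]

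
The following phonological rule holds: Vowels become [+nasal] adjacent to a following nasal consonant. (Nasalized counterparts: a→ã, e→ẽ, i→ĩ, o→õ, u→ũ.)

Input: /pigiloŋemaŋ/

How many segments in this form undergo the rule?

3

/o/ before nasal /ŋ/ → [õ]
/e/ before nasal /m/ → [ẽ]
/a/ before nasal /ŋ/ → [ã]
3 segments change.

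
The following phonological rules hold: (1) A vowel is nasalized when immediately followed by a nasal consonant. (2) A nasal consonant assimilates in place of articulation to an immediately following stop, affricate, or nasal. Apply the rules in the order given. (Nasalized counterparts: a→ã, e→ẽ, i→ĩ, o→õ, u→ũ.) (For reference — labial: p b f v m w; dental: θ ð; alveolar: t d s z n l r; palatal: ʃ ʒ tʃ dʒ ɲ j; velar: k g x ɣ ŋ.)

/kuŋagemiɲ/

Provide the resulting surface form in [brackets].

Rule 1: /u/ before nasal /ŋ/ → [ũ]
Rule 1: /e/ before nasal /m/ → [ẽ]
Rule 1: /i/ before nasal /ɲ/ → [ĩ]
After rule 1: kũŋagẽmĩɲ
Rule 2: no segment meets the rule's conditions; no change.

[kũŋagẽmĩɲ]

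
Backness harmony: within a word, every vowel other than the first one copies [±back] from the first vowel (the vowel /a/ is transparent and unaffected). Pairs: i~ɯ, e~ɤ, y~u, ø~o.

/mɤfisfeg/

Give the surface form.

[mɤfɯsfɤg]

/i/ harmonizes with /ɤ/ ([+back]) → [ɯ]
/e/ harmonizes with /ɤ/ ([+back]) → [ɤ]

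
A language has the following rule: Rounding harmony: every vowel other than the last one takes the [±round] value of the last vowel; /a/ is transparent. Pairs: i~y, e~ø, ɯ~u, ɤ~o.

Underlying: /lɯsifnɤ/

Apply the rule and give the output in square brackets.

no segment meets the rule's conditions; no change.

[lɯsifnɤ]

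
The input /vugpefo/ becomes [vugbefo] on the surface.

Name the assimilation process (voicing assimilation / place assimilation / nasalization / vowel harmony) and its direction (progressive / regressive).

voicing assimilation, progressive

/p/→[b].
Each target copies a feature from the preceding segment, so the direction is progressive.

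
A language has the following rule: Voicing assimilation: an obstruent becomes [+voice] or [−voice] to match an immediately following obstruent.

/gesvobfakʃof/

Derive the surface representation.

[gezvopfakʃof]

/s/ before /v/ (voiced) → [z]
/b/ before /f/ (voiceless) → [p]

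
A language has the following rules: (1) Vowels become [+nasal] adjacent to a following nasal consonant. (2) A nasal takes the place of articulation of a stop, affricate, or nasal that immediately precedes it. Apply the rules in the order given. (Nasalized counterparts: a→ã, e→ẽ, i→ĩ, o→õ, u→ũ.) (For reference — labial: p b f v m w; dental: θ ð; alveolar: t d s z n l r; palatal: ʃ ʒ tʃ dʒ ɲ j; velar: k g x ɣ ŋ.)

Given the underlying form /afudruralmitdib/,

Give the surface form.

[afudruralmitdib]

Rule 1: no segment meets the rule's conditions; no change.
After rule 1: afudruralmitdib
Rule 2: no segment meets the rule's conditions; no change.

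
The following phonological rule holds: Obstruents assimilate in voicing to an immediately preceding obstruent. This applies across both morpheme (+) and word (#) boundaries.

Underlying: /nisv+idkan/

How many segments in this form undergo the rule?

/v/ after /s/ (voiceless) → [f]
/k/ after /d/ (voiced) → [g]
2 segments change.

2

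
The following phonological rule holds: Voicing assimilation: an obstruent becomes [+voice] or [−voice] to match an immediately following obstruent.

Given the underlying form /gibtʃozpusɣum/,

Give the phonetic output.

[giptʃospuzɣum]

/b/ before /tʃ/ (voiceless) → [p]
/z/ before /p/ (voiceless) → [s]
/s/ before /ɣ/ (voiced) → [z]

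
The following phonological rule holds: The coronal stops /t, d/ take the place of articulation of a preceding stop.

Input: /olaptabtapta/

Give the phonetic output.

/t/ after /p/ (labial) → [p]
/t/ after /b/ (labial) → [p]
/t/ after /p/ (labial) → [p]

[olappabpappa]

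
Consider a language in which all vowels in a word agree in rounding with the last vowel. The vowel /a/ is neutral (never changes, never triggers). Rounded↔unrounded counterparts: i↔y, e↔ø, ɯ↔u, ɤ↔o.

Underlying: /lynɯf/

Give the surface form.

/y/ harmonizes with /ɯ/ ([-round]) → [i]

[linɯf]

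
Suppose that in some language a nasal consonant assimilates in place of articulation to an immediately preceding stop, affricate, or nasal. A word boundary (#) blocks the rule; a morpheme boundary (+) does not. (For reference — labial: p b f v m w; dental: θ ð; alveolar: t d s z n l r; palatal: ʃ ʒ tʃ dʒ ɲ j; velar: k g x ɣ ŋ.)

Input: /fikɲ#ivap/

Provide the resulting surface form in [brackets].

/ɲ/ after /k/ (velar) → [ŋ]

[fikŋ#ivap]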